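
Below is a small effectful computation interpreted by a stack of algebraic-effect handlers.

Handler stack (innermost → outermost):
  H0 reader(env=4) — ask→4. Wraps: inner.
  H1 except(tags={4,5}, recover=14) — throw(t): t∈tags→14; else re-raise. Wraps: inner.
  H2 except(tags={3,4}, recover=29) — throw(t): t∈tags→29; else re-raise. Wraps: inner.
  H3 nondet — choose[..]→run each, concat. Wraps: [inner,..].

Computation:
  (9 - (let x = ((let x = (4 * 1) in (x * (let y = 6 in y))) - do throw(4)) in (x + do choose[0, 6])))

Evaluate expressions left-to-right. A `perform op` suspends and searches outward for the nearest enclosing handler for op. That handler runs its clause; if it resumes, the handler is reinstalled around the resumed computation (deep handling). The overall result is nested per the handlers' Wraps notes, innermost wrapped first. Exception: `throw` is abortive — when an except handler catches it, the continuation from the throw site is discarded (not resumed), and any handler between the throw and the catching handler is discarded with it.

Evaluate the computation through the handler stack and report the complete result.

Working:
throw(4) @ H1 caught ⇒ 14
H2 returns 14
H3 returns [14]
= [14]

Answer: [14]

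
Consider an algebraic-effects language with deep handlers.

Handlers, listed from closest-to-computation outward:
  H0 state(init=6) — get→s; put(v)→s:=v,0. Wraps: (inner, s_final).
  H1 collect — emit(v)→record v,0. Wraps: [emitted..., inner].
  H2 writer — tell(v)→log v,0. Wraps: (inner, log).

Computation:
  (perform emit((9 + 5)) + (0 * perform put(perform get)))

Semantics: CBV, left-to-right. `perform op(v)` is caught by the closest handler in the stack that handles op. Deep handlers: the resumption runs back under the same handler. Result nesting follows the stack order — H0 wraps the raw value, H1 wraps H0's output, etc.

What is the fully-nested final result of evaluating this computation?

Step-by-step:
emit(14) @ H1 ⇒ out+=14
get @ H0 ⇒ 6
put(6) @ H0 ⇒ s:=6
H0 returns (0, 6)
H1 returns [14, (0, 6)]
H2 returns ([14, (0, 6)], ())
= ([14, (0, 6)], ())

Answer: ([14, (0, 6)], ())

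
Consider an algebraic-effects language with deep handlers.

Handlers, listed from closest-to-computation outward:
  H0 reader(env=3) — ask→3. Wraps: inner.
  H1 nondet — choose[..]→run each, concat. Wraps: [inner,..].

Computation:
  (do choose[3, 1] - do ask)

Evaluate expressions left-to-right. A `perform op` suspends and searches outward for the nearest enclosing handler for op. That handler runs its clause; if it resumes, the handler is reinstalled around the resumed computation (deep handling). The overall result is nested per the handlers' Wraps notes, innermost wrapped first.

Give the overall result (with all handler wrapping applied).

Answer: [0, -2]

Evaluation trace:
choose[3, 1] @ H1
  branch[0] choose=3:
    ask @ H0 ⇒ 3
    H0 returns 0
    H1 returns [0]
  branch[1] choose=1:
    ask @ H0 ⇒ 3
    H0 returns -2
    H1 returns [-2]
= [0, -2]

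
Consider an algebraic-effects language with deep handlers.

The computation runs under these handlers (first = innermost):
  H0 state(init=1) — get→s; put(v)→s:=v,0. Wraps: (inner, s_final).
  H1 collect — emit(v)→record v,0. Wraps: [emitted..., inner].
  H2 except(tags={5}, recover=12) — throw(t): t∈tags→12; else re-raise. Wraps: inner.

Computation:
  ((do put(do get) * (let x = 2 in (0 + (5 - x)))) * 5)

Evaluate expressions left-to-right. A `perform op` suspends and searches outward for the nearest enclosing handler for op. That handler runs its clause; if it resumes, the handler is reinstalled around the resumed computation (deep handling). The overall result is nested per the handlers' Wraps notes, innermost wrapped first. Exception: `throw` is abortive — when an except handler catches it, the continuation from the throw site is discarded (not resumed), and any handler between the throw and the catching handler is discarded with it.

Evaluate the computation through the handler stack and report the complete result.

Answer: [(0, 1)]

Step-by-step:
get @ H0 ⇒ 1
put(1) @ H0 ⇒ s:=1
H0 returns (0, 1)
H1 returns [(0, 1)]
H2 returns [(0, 1)]
= [(0, 1)]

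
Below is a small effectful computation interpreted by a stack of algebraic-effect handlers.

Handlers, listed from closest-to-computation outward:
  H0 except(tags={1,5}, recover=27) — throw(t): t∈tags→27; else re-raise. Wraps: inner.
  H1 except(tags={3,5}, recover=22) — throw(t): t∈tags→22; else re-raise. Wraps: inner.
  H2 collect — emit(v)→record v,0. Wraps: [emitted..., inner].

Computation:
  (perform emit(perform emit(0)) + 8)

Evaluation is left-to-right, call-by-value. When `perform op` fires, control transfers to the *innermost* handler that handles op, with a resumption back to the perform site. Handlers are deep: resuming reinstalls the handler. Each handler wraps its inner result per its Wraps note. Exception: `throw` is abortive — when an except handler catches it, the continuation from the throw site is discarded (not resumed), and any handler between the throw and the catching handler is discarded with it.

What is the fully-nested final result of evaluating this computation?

Step-by-step:
emit(0) @ H2 ⇒ out+=0
emit(0) @ H2 ⇒ out+=0
H0 returns 8
H1 returns 8
H2 returns [0, 0, 8]
= [0, 0, 8]

Answer: [0, 0, 8]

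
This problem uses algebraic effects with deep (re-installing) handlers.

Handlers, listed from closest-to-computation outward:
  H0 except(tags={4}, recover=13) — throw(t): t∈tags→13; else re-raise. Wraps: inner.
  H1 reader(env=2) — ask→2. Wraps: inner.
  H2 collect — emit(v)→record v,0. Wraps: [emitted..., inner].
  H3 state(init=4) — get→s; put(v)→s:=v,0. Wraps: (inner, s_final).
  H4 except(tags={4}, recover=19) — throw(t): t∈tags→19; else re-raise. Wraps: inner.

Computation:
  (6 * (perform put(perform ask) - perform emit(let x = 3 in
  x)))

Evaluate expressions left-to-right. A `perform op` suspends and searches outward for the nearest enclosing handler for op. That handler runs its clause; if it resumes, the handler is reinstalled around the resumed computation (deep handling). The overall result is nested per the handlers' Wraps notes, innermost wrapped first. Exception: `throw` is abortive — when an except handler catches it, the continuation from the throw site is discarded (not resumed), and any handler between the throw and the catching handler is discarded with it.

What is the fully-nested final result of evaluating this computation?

Working:
ask @ H1 ⇒ 2
put(2) @ H3 ⇒ s:=2
emit(3) @ H2 ⇒ out+=3
H0 returns 0
H1 returns 0
H2 returns [3, 0]
H3 returns ([3, 0], 2)
H4 returns ([3, 0], 2)
= ([3, 0], 2)

Answer: ([3, 0], 2)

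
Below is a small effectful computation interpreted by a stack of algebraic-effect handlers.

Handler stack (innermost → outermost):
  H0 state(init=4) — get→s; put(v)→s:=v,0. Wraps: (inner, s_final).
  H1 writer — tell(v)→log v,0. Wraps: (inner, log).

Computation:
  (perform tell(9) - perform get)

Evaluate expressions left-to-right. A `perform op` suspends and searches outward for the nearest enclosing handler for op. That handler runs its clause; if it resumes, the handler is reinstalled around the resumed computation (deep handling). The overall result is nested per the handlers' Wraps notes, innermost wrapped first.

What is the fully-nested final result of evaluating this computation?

Evaluation trace:
tell(9) @ H1 ⇒ log+=9
get @ H0 ⇒ 4
H0 returns (-4, 4)
H1 returns ((-4, 4), (9))
= ((-4, 4), (9))

Answer: ((-4, 4), (9))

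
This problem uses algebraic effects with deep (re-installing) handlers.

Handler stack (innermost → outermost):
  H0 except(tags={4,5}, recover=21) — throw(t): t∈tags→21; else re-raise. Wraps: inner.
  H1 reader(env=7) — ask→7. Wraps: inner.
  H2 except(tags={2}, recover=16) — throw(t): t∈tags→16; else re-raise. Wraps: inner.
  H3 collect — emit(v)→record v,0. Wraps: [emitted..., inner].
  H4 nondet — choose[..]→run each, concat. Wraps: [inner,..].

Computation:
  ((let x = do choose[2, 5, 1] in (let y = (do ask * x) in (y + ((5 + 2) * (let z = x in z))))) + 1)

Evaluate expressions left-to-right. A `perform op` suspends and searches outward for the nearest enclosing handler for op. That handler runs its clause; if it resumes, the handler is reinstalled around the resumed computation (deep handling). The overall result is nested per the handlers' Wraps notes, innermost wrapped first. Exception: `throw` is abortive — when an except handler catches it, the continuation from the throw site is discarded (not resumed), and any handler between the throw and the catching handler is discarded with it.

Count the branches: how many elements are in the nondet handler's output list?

Working:
choose[2, 5, 1] @ H4
  branch[0] choose=2:
    ask @ H1 ⇒ 7
    H0 returns 29
    H1 returns 29
    H2 returns 29
    H3 returns [29]
    H4 returns [[29]]
  branch[1] choose=5:
    ask @ H1 ⇒ 7
    H0 returns 71
    H1 returns 71
    H2 returns 71
    H3 returns [71]
    H4 returns [[71]]
  branch[2] choose=1:
    ask @ H1 ⇒ 7
    H0 returns 15
    H1 returns 15
    H2 returns 15
    H3 returns [15]
    H4 returns [[15]]
= [[29], [71], [15]]

Answer: 3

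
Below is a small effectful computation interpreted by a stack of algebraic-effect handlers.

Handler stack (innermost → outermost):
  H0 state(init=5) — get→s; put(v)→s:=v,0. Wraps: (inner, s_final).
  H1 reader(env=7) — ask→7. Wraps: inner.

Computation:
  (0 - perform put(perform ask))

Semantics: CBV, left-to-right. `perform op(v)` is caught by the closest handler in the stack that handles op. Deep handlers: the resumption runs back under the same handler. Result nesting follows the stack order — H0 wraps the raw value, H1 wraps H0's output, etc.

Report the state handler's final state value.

Working:
ask @ H1 ⇒ 7
put(7) @ H0 ⇒ s:=7
H0 returns (0, 7)
H1 returns (0, 7)
= (0, 7)

Answer: 7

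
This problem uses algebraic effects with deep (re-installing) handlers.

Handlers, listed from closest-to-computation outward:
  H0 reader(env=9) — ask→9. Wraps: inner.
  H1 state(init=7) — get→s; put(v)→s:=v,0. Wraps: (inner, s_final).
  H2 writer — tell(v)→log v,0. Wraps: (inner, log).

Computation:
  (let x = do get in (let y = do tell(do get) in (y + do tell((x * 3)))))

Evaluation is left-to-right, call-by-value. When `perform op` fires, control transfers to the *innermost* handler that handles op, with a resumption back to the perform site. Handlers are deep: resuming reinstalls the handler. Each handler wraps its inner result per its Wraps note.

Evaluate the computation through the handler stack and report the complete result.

Answer: ((0, 7), (7, 21))

Working:
get @ H1 ⇒ 7
get @ H1 ⇒ 7
tell(7) @ H2 ⇒ log+=7
tell(21) @ H2 ⇒ log+=21
H0 returns 0
H1 returns (0, 7)
H2 returns ((0, 7), (7, 21))
= ((0, 7), (7, 21))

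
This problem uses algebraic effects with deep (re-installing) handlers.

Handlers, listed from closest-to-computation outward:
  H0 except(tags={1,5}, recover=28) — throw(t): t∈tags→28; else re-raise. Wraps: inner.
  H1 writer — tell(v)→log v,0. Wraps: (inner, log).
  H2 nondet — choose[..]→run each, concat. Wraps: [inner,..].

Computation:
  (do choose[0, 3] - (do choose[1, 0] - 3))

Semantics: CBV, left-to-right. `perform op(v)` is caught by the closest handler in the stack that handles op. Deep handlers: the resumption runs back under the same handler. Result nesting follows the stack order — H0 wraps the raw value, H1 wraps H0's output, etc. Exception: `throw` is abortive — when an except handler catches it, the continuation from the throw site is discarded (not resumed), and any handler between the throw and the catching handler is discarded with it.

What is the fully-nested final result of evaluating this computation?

Answer: [(2, ()), (3, ()), (5, ()), (6, ())]

Evaluation trace:
choose[0, 3] @ H2
  branch[0] choose=0:
    choose[1, 0] @ H2
      branch[0] choose=1:
        H0 returns 2
        H1 returns (2, ())
        H2 returns [(2, ())]
      branch[1] choose=0:
        H0 returns 3
        H1 returns (3, ())
        H2 returns [(3, ())]
  branch[1] choose=3:
    choose[1, 0] @ H2
      branch[0] choose=1:
        H0 returns 5
        H1 returns (5, ())
        H2 returns [(5, ())]
      branch[1] choose=0:
        H0 returns 6
        H1 returns (6, ())
        H2 returns [(6, ())]
= [(2, ()), (3, ()), (5, ()), (6, ())]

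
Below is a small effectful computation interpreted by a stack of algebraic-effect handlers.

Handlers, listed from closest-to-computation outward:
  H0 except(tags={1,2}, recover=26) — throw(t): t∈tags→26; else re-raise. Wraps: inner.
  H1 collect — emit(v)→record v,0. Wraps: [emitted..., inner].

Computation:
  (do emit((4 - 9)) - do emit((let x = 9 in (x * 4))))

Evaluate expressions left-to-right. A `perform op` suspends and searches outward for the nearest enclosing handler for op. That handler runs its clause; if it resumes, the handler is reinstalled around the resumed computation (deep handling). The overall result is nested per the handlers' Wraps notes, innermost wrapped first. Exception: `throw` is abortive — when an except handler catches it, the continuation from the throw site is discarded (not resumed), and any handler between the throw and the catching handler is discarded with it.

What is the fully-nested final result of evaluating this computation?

Working:
emit(-5) @ H1 ⇒ out+=-5
emit(36) @ H1 ⇒ out+=36
H0 returns 0
H1 returns [-5, 36, 0]
= [-5, 36, 0]

Answer: [-5, 36, 0]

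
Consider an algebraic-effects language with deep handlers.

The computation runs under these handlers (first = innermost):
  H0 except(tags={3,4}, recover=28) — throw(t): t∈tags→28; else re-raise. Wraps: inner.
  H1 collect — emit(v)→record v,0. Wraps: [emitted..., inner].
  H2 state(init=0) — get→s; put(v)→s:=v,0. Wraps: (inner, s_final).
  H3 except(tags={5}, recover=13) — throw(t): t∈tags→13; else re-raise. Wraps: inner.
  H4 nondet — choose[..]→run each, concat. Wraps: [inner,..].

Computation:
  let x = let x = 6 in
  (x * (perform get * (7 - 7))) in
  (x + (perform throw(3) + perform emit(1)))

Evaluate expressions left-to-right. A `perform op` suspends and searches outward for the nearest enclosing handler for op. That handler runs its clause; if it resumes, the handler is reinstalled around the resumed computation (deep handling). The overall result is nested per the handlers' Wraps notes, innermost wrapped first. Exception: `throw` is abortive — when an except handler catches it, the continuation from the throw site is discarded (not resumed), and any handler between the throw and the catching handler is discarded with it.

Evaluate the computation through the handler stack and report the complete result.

Answer: [([28], 0)]

Working:
get @ H2 ⇒ 0
throw(3) @ H0 caught ⇒ 28
H1 returns [28]
H2 returns ([28], 0)
H3 returns ([28], 0)
H4 returns [([28], 0)]
= [([28], 0)]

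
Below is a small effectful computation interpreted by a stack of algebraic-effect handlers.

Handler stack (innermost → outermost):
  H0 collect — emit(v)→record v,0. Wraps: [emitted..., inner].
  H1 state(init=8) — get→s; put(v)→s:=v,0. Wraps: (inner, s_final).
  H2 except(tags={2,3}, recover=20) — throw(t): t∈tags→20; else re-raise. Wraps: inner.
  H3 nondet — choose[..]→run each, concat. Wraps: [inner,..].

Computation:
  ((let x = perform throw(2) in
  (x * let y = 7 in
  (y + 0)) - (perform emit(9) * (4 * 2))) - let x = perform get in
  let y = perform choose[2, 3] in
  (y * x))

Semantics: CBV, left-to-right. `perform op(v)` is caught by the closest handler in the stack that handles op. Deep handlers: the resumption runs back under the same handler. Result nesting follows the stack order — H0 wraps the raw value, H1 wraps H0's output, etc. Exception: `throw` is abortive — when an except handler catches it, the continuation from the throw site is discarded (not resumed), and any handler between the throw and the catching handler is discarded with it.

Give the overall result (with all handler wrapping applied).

Evaluation trace:
throw(2) @ H2 caught ⇒ 20
H3 returns [20]
= [20]

Answer: [20]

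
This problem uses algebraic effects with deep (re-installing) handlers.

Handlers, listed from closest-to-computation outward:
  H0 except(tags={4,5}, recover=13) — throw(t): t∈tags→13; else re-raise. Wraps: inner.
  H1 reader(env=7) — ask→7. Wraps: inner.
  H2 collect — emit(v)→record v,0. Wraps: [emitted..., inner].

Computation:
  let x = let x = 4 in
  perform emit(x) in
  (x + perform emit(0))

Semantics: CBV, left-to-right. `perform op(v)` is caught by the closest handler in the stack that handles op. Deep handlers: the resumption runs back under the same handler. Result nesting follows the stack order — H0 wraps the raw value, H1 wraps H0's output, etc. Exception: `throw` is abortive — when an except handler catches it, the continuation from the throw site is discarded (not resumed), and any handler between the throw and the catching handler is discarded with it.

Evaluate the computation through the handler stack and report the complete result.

Answer: [4, 0, 0]

Working:
emit(4) @ H2 ⇒ out+=4
emit(0) @ H2 ⇒ out+=0
H0 returns 0
H1 returns 0
H2 returns [4, 0, 0]
= [4, 0, 0]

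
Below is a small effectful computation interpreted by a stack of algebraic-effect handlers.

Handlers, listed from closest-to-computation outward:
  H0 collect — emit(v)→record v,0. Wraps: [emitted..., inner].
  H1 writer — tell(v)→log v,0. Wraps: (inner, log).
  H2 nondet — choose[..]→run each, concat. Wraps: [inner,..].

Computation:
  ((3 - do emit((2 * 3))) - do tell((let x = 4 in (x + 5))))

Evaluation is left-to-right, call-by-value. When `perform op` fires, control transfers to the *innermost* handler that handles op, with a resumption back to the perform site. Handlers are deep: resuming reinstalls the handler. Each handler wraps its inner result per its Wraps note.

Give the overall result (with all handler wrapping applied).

Evaluation trace:
emit(6) @ H0 ⇒ out+=6
tell(9) @ H1 ⇒ log+=9
H0 returns [6, 3]
H1 returns ([6, 3], (9))
H2 returns [([6, 3], (9))]
= [([6, 3], (9))]

Answer: [([6, 3], (9))]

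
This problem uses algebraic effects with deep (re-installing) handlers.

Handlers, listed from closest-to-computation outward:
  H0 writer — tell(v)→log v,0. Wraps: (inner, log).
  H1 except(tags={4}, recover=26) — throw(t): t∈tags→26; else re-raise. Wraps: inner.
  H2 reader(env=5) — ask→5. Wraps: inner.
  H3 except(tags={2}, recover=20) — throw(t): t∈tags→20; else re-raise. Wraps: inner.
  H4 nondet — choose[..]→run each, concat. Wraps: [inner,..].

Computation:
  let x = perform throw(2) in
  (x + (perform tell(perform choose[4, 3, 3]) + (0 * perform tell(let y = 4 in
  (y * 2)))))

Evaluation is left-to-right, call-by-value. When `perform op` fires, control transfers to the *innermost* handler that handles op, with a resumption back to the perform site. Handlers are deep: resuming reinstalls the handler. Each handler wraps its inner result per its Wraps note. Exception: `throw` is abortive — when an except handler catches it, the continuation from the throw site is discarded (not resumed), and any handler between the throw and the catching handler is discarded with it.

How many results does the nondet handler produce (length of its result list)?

Evaluation trace:
throw(2) @ H1 re-raised
throw(2) @ H3 caught ⇒ 20
H4 returns [20]
= [20]

Answer: 1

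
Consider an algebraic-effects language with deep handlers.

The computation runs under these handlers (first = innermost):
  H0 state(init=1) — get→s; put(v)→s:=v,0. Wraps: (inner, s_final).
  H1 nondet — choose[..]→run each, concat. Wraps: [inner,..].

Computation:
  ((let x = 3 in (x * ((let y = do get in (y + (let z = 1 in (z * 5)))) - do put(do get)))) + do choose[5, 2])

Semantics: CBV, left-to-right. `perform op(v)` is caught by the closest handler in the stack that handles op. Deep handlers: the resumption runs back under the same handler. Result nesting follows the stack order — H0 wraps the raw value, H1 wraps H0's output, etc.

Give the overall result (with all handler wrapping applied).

Answer: [(23, 1), (20, 1)]

Step-by-step:
get @ H0 ⇒ 1
get @ H0 ⇒ 1
put(1) @ H0 ⇒ s:=1
choose[5, 2] @ H1
  branch[0] choose=5:
    H0 returns (23, 1)
    H1 returns [(23, 1)]
  branch[1] choose=2:
    H0 returns (20, 1)
    H1 returns [(20, 1)]
= [(23, 1), (20, 1)]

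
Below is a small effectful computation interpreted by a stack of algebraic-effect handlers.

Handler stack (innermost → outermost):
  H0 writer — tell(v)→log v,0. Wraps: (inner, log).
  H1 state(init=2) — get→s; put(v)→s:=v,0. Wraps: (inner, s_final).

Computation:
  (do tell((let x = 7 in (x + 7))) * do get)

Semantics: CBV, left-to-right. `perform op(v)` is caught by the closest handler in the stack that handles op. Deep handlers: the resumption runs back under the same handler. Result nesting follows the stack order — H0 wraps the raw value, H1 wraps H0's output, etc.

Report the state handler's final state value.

Working:
tell(14) @ H0 ⇒ log+=14
get @ H1 ⇒ 2
H0 returns (0, (14))
H1 returns ((0, (14)), 2)
= ((0, (14)), 2)

Answer: 2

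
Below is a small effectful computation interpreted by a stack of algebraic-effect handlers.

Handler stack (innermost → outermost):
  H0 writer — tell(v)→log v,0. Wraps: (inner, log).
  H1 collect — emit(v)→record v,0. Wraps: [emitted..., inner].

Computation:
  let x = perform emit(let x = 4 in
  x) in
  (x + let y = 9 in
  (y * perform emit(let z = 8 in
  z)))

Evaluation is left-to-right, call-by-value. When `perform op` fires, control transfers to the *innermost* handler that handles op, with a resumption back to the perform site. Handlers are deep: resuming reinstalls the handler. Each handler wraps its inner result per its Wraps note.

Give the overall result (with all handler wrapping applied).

Step-by-step:
emit(4) @ H1 ⇒ out+=4
emit(8) @ H1 ⇒ out+=8
H0 returns (0, ())
H1 returns [4, 8, (0, ())]
= [4, 8, (0, ())]

Answer: [4, 8, (0, ())]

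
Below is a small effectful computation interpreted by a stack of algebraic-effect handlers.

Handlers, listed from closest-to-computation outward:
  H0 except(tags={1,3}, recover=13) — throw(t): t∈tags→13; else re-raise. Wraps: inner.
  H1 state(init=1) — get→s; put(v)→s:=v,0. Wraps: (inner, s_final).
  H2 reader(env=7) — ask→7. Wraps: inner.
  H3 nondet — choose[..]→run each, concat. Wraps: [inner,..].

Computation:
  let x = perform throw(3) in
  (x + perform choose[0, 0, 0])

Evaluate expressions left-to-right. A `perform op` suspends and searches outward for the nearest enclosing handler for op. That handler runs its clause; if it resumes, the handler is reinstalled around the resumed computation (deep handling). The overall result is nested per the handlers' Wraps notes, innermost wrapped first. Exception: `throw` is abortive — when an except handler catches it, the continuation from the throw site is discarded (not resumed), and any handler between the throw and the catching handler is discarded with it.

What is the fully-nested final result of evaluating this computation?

Evaluation trace:
throw(3) @ H0 caught ⇒ 13
H1 returns (13, 1)
H2 returns (13, 1)
H3 returns [(13, 1)]
= [(13, 1)]

Answer: [(13, 1)]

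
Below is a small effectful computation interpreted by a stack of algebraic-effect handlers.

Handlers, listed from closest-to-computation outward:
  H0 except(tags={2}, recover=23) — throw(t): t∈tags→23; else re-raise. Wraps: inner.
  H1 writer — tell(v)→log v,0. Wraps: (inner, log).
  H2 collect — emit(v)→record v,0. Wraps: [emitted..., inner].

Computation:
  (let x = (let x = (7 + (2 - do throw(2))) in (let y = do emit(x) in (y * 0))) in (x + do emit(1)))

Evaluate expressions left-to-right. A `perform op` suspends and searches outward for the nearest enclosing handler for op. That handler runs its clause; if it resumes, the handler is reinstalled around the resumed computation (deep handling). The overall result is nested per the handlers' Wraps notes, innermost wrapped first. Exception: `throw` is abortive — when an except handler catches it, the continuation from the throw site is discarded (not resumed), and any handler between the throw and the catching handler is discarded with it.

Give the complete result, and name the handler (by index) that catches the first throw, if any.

Evaluation trace:
throw(2) @ H0 caught ⇒ 23
H1 returns (23, ())
H2 returns [(23, ())]
= [(23, ())]

Answer: [(23, ())] ; first throw caught by: H0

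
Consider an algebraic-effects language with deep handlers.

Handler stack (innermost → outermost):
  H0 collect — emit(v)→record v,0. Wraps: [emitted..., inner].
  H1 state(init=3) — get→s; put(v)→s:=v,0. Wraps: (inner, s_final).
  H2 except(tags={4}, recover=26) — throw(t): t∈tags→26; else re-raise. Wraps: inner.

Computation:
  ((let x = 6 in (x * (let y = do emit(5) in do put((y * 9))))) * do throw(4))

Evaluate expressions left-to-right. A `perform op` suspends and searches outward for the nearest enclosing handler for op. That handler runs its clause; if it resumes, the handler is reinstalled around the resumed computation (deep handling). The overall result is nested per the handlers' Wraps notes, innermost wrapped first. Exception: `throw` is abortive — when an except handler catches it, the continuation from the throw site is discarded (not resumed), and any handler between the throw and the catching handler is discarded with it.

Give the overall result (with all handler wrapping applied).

Step-by-step:
emit(5) @ H0 ⇒ out+=5
put(0) @ H1 ⇒ s:=0
throw(4) @ H2 caught ⇒ 26
= 26

Answer: 26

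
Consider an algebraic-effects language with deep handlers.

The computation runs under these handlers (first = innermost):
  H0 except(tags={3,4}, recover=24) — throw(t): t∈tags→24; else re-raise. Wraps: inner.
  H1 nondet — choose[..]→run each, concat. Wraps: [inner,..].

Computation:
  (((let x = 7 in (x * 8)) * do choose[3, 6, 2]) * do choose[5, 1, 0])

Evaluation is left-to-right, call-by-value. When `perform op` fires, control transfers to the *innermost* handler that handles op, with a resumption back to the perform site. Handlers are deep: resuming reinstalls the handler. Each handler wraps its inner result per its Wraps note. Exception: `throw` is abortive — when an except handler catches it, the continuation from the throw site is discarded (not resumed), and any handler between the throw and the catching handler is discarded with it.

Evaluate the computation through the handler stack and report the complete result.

Answer: [840, 168, 0, 1680, 336, 0, 560, 112, 0]

Step-by-step:
choose[3, 6, 2] @ H1
  branch[0] choose=3:
    choose[5, 1, 0] @ H1
      branch[0] choose=5:
        H0 returns 840
        H1 returns [840]
      branch[1] choose=1:
        H0 returns 168
        H1 returns [168]
      branch[2] choose=0:
        H0 returns 0
        H1 returns [0]
  branch[1] choose=6:
    choose[5, 1, 0] @ H1
      branch[0] choose=5:
        H0 returns 1680
        H1 returns [1680]
      branch[1] choose=1:
        H0 returns 336
        H1 returns [336]
      branch[2] choose=0:
        H0 returns 0
        H1 returns [0]
  branch[2] choose=2:
    choose[5, 1, 0] @ H1
      branch[0] choose=5:
        H0 returns 560
        H1 returns [560]
      branch[1] choose=1:
        H0 returns 112
        H1 returns [112]
      branch[2] choose=0:
        H0 returns 0
        H1 returns [0]
= [840, 168, 0, 1680, 336, 0, 560, 112, 0]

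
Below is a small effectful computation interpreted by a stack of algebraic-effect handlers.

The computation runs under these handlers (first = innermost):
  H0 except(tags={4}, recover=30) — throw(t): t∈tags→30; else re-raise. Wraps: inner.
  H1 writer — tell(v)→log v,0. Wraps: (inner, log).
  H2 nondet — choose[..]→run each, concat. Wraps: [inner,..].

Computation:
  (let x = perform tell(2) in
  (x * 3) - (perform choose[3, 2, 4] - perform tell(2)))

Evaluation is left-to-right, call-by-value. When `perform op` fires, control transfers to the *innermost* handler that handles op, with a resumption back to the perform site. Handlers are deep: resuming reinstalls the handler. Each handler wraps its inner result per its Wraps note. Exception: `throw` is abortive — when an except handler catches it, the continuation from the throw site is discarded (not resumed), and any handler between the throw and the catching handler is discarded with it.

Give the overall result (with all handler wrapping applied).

Answer: [(-3, (2, 2)), (-2, (2, 2)), (-4, (2, 2))]

Step-by-step:
tell(2) @ H1 ⇒ log+=2
choose[3, 2, 4] @ H2
  branch[0] choose=3:
    tell(2) @ H1 ⇒ log+=2
    H0 returns -3
    H1 returns (-3, (2, 2))
    H2 returns [(-3, (2, 2))]
  branch[1] choose=2:
    tell(2) @ H1 ⇒ log+=2
    H0 returns -2
    H1 returns (-2, (2, 2))
    H2 returns [(-2, (2, 2))]
  branch[2] choose=4:
    tell(2) @ H1 ⇒ log+=2
    H0 returns -4
    H1 returns (-4, (2, 2))
    H2 returns [(-4, (2, 2))]
= [(-3, (2, 2)), (-2, (2, 2)), (-4, (2, 2))]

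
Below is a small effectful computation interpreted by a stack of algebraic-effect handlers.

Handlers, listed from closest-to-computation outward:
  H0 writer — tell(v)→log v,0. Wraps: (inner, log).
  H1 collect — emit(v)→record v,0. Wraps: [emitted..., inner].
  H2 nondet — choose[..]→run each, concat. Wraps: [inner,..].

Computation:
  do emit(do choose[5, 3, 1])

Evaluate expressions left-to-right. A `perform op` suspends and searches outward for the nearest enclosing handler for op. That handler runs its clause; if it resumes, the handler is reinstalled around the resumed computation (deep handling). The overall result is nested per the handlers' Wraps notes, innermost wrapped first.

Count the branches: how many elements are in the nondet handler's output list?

Answer: 3

Working:
choose[5, 3, 1] @ H2
  branch[0] choose=5:
    emit(5) @ H1 ⇒ out+=5
    H0 returns (0, ())
    H1 returns [5, (0, ())]
    H2 returns [[5, (0, ())]]
  branch[1] choose=3:
    emit(3) @ H1 ⇒ out+=3
    H0 returns (0, ())
    H1 returns [3, (0, ())]
    H2 returns [[3, (0, ())]]
  branch[2] choose=1:
    emit(1) @ H1 ⇒ out+=1
    H0 returns (0, ())
    H1 returns [1, (0, ())]
    H2 returns [[1, (0, ())]]
= [[5, (0, ())], [3, (0, ())], [1, (0, ())]]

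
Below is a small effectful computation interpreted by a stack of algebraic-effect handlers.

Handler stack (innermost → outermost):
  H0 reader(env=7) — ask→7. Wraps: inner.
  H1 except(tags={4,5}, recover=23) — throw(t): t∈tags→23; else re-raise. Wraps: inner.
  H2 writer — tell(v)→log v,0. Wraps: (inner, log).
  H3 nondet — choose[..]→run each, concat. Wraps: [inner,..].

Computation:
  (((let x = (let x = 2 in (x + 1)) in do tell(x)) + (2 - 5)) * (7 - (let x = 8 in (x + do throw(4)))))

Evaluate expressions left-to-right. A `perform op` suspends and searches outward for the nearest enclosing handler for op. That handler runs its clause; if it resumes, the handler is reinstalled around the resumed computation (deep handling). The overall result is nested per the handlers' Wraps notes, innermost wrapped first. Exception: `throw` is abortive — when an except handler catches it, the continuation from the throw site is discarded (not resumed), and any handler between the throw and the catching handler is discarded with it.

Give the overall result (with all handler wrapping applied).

Answer: [(23, (3))]

Evaluation trace:
tell(3) @ H2 ⇒ log+=3
throw(4) @ H1 caught ⇒ 23
H2 returns (23, (3))
H3 returns [(23, (3))]
= [(23, (3))]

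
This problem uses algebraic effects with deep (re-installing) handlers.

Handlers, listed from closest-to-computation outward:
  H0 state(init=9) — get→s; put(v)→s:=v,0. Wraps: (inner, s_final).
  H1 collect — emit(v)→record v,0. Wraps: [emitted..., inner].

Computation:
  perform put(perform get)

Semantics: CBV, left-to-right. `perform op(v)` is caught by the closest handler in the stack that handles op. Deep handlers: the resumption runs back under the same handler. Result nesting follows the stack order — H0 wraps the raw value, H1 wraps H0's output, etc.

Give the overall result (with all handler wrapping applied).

Answer: [(0, 9)]

Step-by-step:
get @ H0 ⇒ 9
put(9) @ H0 ⇒ s:=9
H0 returns (0, 9)
H1 returns [(0, 9)]
= [(0, 9)]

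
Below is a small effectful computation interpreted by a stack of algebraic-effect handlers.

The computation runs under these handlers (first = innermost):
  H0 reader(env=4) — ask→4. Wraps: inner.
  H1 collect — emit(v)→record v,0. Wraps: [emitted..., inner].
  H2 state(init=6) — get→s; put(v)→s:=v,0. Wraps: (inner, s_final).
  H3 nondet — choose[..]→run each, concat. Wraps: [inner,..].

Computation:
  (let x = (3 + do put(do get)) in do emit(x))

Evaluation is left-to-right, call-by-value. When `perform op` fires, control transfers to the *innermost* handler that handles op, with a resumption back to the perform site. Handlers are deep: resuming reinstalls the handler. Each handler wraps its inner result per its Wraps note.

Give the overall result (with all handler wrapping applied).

Step-by-step:
get @ H2 ⇒ 6
put(6) @ H2 ⇒ s:=6
emit(3) @ H1 ⇒ out+=3
H0 returns 0
H1 returns [3, 0]
H2 returns ([3, 0], 6)
H3 returns [([3, 0], 6)]
= [([3, 0], 6)]

Answer: [([3, 0], 6)]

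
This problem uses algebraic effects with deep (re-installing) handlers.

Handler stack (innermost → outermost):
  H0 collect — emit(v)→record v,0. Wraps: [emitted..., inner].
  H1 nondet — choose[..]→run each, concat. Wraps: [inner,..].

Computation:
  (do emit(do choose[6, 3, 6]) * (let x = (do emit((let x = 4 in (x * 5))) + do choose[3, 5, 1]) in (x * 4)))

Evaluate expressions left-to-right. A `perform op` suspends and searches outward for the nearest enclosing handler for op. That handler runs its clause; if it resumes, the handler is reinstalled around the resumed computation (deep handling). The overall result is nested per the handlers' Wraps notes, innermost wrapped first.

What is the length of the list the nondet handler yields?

Answer: 9

Evaluation trace:
choose[6, 3, 6] @ H1
  branch[0] choose=6:
    emit(6) @ H0 ⇒ out+=6
    emit(20) @ H0 ⇒ out+=20
    choose[3, 5, 1] @ H1
      branch[0] choose=3:
        H0 returns [6, 20, 0]
        H1 returns [[6, 20, 0]]
      branch[1] choose=5:
        H0 returns [6, 20, 0]
        H1 returns [[6, 20, 0]]
      branch[2] choose=1:
        H0 returns [6, 20, 0]
        H1 returns [[6, 20, 0]]
  branch[1] choose=3:
    emit(3) @ H0 ⇒ out+=3
    emit(20) @ H0 ⇒ out+=20
    choose[3, 5, 1] @ H1
      branch[0] choose=3:
        H0 returns [3, 20, 0]
        H1 returns [[3, 20, 0]]
      branch[1] choose=5:
        H0 returns [3, 20, 0]
        H1 returns [[3, 20, 0]]
      branch[2] choose=1:
        H0 returns [3, 20, 0]
        H1 returns [[3, 20, 0]]
  branch[2] choose=6:
    emit(6) @ H0 ⇒ out+=6
    emit(20) @ H0 ⇒ out+=20
    choose[3, 5, 1] @ H1
      branch[0] choose=3:
        H0 returns [6, 20, 0]
        H1 returns [[6, 20, 0]]
      branch[1] choose=5:
        H0 returns [6, 20, 0]
        H1 returns [[6, 20, 0]]
      branch[2] choose=1:
        H0 returns [6, 20, 0]
        H1 returns [[6, 20, 0]]
= [[6, 20, 0], [6, 20, 0], [6, 20, 0], [3, 20, 0], [3, 20, 0], [3, 20, 0], [6, 20, 0], [6, 20, 0], [6, 20, 0]]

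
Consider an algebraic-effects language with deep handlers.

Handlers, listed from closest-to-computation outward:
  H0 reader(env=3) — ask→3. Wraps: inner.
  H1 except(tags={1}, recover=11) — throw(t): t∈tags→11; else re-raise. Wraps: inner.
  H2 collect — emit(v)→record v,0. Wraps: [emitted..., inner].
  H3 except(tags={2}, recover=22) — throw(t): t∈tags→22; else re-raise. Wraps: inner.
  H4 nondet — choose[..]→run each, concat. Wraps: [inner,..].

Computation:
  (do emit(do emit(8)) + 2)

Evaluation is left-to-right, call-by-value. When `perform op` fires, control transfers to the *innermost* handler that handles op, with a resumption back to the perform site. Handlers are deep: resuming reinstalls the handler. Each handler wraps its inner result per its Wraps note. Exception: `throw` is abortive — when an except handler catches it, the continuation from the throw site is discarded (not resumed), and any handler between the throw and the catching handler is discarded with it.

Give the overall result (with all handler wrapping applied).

Answer: [[8, 0, 2]]

Working:
emit(8) @ H2 ⇒ out+=8
emit(0) @ H2 ⇒ out+=0
H0 returns 2
H1 returns 2
H2 returns [8, 0, 2]
H3 returns [8, 0, 2]
H4 returns [[8, 0, 2]]
= [[8, 0, 2]]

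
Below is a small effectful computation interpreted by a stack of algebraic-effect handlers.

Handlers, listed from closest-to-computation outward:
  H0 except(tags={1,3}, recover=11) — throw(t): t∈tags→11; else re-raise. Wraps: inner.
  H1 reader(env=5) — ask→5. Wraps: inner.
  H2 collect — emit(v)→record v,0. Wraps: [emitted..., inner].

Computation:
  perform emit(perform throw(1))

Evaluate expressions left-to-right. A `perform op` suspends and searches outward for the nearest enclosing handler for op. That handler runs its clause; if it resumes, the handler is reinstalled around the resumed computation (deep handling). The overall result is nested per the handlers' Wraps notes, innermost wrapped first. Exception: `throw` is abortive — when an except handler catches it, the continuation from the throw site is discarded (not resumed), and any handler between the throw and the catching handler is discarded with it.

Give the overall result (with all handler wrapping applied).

Answer: [11]

Working:
throw(1) @ H0 caught ⇒ 11
H1 returns 11
H2 returns [11]
= [11]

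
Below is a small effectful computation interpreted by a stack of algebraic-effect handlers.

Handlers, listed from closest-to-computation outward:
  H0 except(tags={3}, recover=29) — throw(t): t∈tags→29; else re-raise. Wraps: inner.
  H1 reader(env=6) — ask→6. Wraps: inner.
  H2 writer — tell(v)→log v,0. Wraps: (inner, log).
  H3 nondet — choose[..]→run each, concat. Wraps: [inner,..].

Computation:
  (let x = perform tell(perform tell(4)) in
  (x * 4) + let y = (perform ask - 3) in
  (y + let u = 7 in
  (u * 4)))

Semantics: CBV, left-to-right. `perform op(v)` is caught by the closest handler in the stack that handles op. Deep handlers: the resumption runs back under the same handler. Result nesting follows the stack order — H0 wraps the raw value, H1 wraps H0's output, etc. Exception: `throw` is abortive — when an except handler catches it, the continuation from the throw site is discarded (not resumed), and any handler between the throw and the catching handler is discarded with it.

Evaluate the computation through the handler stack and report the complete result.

Working:
tell(4) @ H2 ⇒ log+=4
tell(0) @ H2 ⇒ log+=0
ask @ H1 ⇒ 6
H0 returns 31
H1 returns 31
H2 returns (31, (4, 0))
H3 returns [(31, (4, 0))]
= [(31, (4, 0))]

Answer: [(31, (4, 0))]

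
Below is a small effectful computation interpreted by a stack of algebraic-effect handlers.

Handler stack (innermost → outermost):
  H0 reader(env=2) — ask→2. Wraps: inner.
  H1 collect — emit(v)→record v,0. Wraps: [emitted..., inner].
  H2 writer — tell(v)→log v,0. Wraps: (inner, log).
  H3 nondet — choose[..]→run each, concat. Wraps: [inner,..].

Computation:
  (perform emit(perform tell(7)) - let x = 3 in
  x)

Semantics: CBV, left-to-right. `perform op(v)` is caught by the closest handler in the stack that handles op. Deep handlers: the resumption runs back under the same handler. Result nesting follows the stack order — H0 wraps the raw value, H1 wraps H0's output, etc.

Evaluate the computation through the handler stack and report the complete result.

Evaluation trace:
tell(7) @ H2 ⇒ log+=7
emit(0) @ H1 ⇒ out+=0
H0 returns -3
H1 returns [0, -3]
H2 returns ([0, -3], (7))
H3 returns [([0, -3], (7))]
= [([0, -3], (7))]

Answer: [([0, -3], (7))]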